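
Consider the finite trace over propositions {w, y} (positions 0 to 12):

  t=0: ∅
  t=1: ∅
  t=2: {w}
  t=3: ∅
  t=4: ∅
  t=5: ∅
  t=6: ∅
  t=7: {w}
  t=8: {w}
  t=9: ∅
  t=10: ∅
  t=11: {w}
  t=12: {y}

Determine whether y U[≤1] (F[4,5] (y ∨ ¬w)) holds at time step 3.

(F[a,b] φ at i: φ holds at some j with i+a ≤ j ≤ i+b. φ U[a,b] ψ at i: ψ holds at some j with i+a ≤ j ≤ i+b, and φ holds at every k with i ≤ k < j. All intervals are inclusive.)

Does not hold

Need some j in [3,4] with F[4,5] (y ∨ ¬w), and y at every k in [3,j-1].
  j=3: F[4,5] (y ∨ ¬w) — fails (none in [7,8]).
  j=4: F[4,5] (y ∨ ¬w) holds, but y fails at k=3 → not this j.
No j in the window works → until fails.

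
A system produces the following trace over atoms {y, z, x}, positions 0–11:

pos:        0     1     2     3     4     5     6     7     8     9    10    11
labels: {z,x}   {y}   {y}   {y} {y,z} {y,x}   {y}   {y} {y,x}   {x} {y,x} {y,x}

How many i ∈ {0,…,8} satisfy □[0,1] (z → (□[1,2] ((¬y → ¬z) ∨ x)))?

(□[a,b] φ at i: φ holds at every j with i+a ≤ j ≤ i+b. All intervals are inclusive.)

Evaluate at each i in [0,8]:
  i=0: ✓ (all of [0,1])
  i=1: ✓ (all of [1,2])
  i=2: ✓ (all of [2,3])
  i=3: ✓ (all of [3,4])
  i=4: ✓ (all of [4,5])
  i=5: ✓ (all of [5,6])
  i=6: ✓ (all of [6,7])
  i=7: ✓ (all of [7,8])
  i=8: ✓ (all of [8,9])
Positions where it holds: {0, 1, 2, 3, 4, 5, 6, 7, 8} → 9.

9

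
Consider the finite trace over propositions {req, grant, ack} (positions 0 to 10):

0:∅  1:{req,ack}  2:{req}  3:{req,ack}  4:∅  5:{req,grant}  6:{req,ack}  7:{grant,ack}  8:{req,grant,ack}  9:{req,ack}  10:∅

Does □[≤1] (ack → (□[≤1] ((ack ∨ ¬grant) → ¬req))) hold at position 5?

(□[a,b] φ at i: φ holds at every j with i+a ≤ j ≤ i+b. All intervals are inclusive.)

Check (ack → (□[≤1] ((ack ∨ ¬grant) → ¬req))) at every j in [5,6]:
  j=5: antecedent false → ✓
  j=6: antecedent true; consequent fails at 6 → ✗
Fails at j=6 → formula fails.

No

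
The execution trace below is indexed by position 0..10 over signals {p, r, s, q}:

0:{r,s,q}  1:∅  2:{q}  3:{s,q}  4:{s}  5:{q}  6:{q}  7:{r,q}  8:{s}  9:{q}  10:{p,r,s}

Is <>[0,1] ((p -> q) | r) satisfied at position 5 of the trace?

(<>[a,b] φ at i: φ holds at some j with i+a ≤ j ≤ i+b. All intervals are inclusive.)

True

Check ((p -> q) | r) at each j in [5,6]:
  j=5: true
  j=6: true
Found at j=5 → formula holds.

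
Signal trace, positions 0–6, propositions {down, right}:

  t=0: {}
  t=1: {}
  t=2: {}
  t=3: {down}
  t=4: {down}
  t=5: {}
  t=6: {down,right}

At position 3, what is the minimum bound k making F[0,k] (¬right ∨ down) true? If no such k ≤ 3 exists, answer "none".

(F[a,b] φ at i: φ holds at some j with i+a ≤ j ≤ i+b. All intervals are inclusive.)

0

Scan j = 3,4,… for (¬right ∨ down):
  j=3: holds
First hit at j=3, so smallest k = 3-3 = 0.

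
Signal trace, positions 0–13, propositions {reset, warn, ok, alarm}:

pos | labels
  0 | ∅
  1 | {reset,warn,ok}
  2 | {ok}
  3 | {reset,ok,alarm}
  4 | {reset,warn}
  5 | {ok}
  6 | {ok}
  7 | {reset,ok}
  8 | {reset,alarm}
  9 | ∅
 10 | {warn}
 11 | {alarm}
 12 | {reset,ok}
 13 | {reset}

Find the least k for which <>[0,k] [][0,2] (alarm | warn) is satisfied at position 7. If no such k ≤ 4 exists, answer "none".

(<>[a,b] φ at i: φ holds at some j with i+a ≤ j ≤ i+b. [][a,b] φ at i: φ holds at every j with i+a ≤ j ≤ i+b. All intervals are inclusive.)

none

Scan j = 7,8,… for [][0,2] (alarm | warn):
  j=7: fails
  j=8: fails
  j=9: fails
  j=10: fails
  j=11: fails
No j in [7,11] satisfies it → none.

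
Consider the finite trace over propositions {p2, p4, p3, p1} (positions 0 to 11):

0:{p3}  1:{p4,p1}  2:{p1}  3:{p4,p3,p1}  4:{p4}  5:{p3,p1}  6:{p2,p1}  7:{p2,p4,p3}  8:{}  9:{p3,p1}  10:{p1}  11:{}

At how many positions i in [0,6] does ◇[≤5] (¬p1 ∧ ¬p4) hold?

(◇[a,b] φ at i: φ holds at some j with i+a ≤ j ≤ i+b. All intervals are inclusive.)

Evaluate at each i in [0,6]:
  i=0: ✓ (witness j=0)
  i=1: ✗ (none in [1,6])
  i=2: ✗ (none in [2,7])
  i=3: ✓ (witness j=8)
  i=4: ✓ (witness j=8)
  i=5: ✓ (witness j=8)
  i=6: ✓ (witness j=8)
Positions where it holds: {0, 3, 4, 5, 6} → 5.

5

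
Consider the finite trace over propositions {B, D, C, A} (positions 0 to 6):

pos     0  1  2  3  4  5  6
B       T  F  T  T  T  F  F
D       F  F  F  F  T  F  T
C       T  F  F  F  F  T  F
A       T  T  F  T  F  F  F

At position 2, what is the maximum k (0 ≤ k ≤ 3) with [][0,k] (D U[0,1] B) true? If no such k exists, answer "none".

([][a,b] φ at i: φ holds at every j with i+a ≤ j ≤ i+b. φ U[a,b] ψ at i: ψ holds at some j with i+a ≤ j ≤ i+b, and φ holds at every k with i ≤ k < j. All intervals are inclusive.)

(D U[0,1] B) must hold from j=2 onward; find where it first fails.
  j=2: holds
  j=3: holds
  j=4: holds
  j=5: fails
Holds on [2,4], so largest k = 2.

2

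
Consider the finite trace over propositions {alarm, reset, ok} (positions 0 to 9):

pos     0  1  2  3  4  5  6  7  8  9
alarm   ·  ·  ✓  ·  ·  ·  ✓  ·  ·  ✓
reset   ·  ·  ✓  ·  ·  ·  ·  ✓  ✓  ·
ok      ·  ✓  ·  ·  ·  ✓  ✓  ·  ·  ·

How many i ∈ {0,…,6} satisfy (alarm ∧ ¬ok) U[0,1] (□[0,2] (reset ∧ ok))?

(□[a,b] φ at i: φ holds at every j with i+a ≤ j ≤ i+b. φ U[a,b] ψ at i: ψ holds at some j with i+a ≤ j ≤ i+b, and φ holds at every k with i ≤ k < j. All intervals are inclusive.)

0

Evaluate at each i in [0,6]:
  i=0: ✗ (no rhs in [0,1])
  i=1: ✗ (no rhs in [1,2])
  i=2: ✗ (no rhs in [2,3])
  i=3: ✗ (no rhs in [3,4])
  i=4: ✗ (no rhs in [4,5])
  i=5: ✗ (no rhs in [5,6])
  i=6: ✗ (no rhs in [6,7])
Positions where it holds: {} → 0.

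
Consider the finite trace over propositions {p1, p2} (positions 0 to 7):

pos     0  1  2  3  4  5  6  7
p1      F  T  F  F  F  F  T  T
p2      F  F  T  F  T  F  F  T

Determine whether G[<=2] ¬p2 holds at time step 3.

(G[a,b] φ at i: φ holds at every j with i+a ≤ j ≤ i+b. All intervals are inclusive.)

Check ¬p2 at every j in [3,5]:
  j=3: true
  j=4: false
  j=5: true
Fails at j=4 → formula fails.

False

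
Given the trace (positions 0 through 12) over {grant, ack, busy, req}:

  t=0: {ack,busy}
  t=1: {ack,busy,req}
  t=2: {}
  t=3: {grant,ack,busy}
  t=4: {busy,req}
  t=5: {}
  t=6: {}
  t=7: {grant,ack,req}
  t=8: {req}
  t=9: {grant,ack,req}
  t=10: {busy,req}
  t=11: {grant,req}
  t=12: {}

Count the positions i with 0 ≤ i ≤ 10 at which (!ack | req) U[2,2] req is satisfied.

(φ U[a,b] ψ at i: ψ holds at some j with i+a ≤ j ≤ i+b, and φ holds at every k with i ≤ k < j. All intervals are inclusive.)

Evaluate at each i in [0,10]:
  i=0: ✗ (no rhs in [2,2])
  i=1: ✗ (no rhs in [3,3])
  i=2: ✗ (lhs fails at k=3 before rhs at j=4)
  i=3: ✗ (no rhs in [5,5])
  i=4: ✗ (no rhs in [6,6])
  i=5: ✓ (rhs at j=7; lhs holds on [5,6])
  i=6: ✓ (rhs at j=8; lhs holds on [6,7])
  i=7: ✓ (rhs at j=9; lhs holds on [7,8])
  i=8: ✓ (rhs at j=10; lhs holds on [8,9])
  i=9: ✓ (rhs at j=11; lhs holds on [9,10])
  i=10: ✗ (no rhs in [12,12])
Positions where it holds: {5, 6, 7, 8, 9} → 5.

5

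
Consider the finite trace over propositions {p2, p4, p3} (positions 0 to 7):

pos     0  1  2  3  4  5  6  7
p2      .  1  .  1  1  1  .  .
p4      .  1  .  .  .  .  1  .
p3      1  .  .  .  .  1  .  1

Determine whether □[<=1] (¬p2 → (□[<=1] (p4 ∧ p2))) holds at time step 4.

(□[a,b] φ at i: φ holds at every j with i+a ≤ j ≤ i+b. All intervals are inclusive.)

Yes

Check (¬p2 → (□[<=1] (p4 ∧ p2))) at every j in [4,5]:
  j=4: antecedent false → ✓
  j=5: antecedent false → ✓
All positions satisfy it → formula holds.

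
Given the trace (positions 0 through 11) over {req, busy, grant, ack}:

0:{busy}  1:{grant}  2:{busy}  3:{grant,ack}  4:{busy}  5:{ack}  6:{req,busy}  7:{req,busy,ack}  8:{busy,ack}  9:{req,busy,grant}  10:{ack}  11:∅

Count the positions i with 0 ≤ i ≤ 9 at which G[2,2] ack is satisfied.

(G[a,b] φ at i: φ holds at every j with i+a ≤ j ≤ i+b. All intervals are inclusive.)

5

Evaluate at each i in [0,9]:
  i=0: ✗ (fails at j=2)
  i=1: ✓ (all of [3,3])
  i=2: ✗ (fails at j=4)
  i=3: ✓ (all of [5,5])
  i=4: ✗ (fails at j=6)
  i=5: ✓ (all of [7,7])
  i=6: ✓ (all of [8,8])
  i=7: ✗ (fails at j=9)
  i=8: ✓ (all of [10,10])
  i=9: ✗ (fails at j=11)
Positions where it holds: {1, 3, 5, 6, 8} → 5.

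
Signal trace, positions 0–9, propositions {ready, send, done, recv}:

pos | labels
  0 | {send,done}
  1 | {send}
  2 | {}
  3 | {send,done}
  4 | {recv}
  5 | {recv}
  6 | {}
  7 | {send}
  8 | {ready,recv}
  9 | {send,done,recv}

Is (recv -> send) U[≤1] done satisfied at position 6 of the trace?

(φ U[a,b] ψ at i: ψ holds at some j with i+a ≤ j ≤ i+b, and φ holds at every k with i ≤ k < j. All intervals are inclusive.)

No

Need some j in [6,7] with done, and (recv -> send) at every k in [6,j-1].
  j=6: done false.
  j=7: done false.
No j in the window works → until fails.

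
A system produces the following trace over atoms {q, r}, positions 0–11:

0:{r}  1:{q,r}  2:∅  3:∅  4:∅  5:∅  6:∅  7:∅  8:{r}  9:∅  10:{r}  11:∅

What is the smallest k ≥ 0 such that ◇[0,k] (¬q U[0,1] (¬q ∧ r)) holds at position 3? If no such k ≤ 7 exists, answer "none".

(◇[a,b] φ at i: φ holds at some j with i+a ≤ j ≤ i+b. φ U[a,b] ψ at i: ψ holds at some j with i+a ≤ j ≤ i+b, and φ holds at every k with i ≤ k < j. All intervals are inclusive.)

Scan j = 3,4,… for (¬q U[0,1] (¬q ∧ r)):
  j=3: fails
  j=4: fails
  j=5: fails
  j=6: fails
  j=7: holds
First hit at j=7, so smallest k = 7-3 = 4.

4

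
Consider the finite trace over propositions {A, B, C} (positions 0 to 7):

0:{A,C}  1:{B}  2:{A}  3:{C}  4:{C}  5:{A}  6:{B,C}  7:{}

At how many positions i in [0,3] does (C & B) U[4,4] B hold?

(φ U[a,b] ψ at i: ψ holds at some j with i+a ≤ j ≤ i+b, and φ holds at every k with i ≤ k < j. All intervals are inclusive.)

0

Evaluate at each i in [0,3]:
  i=0: ✗ (no rhs in [4,4])
  i=1: ✗ (no rhs in [5,5])
  i=2: ✗ (lhs fails at k=2 before rhs at j=6)
  i=3: ✗ (no rhs in [7,7])
Positions where it holds: {} → 0.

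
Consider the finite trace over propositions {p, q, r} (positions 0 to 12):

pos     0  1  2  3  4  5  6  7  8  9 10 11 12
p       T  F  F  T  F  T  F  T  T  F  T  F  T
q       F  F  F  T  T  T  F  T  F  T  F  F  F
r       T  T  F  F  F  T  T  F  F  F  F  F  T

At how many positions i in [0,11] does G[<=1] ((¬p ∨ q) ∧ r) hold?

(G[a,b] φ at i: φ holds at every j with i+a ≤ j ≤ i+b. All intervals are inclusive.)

1

Evaluate at each i in [0,11]:
  i=0: ✗ (fails at j=0)
  i=1: ✗ (fails at j=2)
  i=2: ✗ (fails at j=2)
  i=3: ✗ (fails at j=3)
  i=4: ✗ (fails at j=4)
  i=5: ✓ (all of [5,6])
  i=6: ✗ (fails at j=7)
  i=7: ✗ (fails at j=7)
  i=8: ✗ (fails at j=8)
  i=9: ✗ (fails at j=9)
  i=10: ✗ (fails at j=10)
  i=11: ✗ (fails at j=11)
Positions where it holds: {5} → 1.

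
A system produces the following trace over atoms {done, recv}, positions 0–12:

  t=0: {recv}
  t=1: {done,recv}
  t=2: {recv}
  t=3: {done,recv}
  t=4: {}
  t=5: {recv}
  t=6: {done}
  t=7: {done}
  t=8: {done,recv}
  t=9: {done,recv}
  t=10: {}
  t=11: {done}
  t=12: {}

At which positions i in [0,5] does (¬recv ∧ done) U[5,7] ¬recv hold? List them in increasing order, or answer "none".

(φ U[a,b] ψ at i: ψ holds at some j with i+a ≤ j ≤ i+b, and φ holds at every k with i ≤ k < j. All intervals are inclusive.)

Evaluate at each i in [0,5]:
  i=0: ✗ (lhs fails at k=0 before rhs at j=6)
  i=1: ✗ (lhs fails at k=1 before rhs at j=6)
  i=2: ✗ (lhs fails at k=2 before rhs at j=7)
  i=3: ✗ (lhs fails at k=3 before rhs at j=10)
  i=4: ✗ (lhs fails at k=4 before rhs at j=10)
  i=5: ✗ (lhs fails at k=5 before rhs at j=10)

none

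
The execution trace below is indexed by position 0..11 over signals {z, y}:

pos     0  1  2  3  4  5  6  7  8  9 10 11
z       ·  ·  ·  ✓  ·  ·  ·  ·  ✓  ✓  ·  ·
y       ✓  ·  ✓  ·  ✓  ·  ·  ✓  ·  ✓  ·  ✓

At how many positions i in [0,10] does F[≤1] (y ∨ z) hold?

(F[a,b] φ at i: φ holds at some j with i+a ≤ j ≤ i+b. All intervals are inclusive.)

10

Evaluate at each i in [0,10]:
  i=0: ✓ (witness j=0)
  i=1: ✓ (witness j=2)
  i=2: ✓ (witness j=2)
  i=3: ✓ (witness j=3)
  i=4: ✓ (witness j=4)
  i=5: ✗ (none in [5,6])
  i=6: ✓ (witness j=7)
  i=7: ✓ (witness j=7)
  i=8: ✓ (witness j=8)
  i=9: ✓ (witness j=9)
  i=10: ✓ (witness j=11)
Positions where it holds: {0, 1, 2, 3, 4, 6, 7, 8, 9, 10} → 10.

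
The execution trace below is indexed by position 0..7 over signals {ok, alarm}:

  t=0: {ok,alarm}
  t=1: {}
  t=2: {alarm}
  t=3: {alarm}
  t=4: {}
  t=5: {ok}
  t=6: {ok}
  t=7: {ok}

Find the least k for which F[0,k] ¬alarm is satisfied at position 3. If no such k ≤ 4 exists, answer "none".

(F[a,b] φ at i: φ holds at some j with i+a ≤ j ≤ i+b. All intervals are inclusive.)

1

Scan j = 3,4,… for ¬alarm:
  j=3: fails
  j=4: holds
First hit at j=4, so smallest k = 4-3 = 1.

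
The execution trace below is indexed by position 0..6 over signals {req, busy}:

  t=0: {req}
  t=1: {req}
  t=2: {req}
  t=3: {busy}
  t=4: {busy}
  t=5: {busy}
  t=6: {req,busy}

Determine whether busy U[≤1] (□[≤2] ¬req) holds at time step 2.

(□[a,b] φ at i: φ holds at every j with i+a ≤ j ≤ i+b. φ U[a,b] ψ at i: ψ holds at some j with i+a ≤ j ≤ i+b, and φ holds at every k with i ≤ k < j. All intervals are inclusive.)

Does not hold

Need some j in [2,3] with □[≤2] ¬req, and busy at every k in [2,j-1].
  j=2: □[≤2] ¬req — fails at 2.
  j=3: □[≤2] ¬req holds, but busy fails at k=2 → not this j.
No j in the window works → until fails.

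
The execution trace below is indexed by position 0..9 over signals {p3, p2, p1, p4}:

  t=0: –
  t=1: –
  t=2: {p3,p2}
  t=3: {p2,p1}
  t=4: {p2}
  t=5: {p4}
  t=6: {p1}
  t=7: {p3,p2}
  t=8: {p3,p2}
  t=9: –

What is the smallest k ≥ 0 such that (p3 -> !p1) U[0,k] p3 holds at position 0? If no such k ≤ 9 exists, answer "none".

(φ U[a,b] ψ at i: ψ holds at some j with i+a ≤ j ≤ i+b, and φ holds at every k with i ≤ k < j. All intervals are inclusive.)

2

Need earliest j ≥ 0 with p3, and (p3 -> !p1) at every k in [0,j-1].
  j=0: rhs fails.
  j=1: rhs fails.
  j=2: rhs holds; lhs holds on [0,1]. k = 2.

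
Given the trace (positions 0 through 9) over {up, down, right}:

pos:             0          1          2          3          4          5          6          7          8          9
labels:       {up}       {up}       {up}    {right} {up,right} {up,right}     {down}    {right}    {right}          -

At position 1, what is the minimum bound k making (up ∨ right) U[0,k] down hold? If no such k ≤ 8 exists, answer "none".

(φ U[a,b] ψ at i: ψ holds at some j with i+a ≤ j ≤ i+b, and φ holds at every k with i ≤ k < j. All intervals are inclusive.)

Need earliest j ≥ 1 with down, and (up ∨ right) at every k in [1,j-1].
  j=1: rhs fails.
  j=2: rhs fails.
  j=3: rhs fails.
  j=4: rhs fails.
  j=5: rhs fails.
  j=6: rhs holds; lhs holds on [1,5]. k = 5.

5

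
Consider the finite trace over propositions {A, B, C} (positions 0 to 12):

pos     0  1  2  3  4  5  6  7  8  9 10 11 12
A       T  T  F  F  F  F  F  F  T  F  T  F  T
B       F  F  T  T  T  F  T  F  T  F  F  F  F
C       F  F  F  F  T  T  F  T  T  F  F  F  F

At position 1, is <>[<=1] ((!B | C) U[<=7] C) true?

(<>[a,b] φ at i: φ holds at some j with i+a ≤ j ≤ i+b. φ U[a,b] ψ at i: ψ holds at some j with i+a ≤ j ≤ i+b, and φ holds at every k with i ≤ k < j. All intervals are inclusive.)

Check ((!B | C) U[<=7] C) at each j in [1,2]:
  j=1: fails
  j=2: fails
No position in the window satisfies it → formula fails.

No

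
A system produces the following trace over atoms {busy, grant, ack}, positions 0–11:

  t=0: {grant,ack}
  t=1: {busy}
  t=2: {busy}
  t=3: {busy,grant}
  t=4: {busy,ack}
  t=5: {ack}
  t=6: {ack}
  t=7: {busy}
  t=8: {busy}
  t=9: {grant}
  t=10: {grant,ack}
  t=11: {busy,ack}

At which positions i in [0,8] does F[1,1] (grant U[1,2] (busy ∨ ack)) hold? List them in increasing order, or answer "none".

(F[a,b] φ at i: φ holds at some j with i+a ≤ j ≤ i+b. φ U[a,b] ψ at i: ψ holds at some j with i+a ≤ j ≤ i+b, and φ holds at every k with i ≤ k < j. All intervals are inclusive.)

Evaluate at each i in [0,8]:
  i=0: ✗ (none in [1,1])
  i=1: ✗ (none in [2,2])
  i=2: ✓ (witness j=3)
  i=3: ✗ (none in [4,4])
  i=4: ✗ (none in [5,5])
  i=5: ✗ (none in [6,6])
  i=6: ✗ (none in [7,7])
  i=7: ✗ (none in [8,8])
  i=8: ✓ (witness j=9)

2, 8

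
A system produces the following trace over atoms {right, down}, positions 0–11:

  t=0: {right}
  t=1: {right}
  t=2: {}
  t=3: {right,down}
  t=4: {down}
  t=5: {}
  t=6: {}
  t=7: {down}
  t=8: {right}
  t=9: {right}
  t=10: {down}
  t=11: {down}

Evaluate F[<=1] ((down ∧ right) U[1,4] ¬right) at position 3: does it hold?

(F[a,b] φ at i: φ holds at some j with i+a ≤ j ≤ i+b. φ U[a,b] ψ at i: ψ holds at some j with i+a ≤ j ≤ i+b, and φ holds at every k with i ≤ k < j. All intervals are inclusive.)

Check ((down ∧ right) U[1,4] ¬right) at each j in [3,4]:
  j=3: holds
  j=4: fails
Found at j=3 → formula holds.

Yes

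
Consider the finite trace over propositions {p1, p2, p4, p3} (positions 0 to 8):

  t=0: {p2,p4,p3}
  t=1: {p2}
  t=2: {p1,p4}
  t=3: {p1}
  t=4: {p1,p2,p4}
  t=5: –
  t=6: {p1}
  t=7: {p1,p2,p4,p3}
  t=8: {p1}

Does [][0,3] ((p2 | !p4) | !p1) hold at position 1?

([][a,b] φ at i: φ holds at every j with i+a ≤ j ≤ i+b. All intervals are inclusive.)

Does not hold

Check ((p2 | !p4) | !p1) at every j in [1,4]:
  j=1: true
  j=2: false
  j=3: true
  j=4: true
Fails at j=2 → formula fails.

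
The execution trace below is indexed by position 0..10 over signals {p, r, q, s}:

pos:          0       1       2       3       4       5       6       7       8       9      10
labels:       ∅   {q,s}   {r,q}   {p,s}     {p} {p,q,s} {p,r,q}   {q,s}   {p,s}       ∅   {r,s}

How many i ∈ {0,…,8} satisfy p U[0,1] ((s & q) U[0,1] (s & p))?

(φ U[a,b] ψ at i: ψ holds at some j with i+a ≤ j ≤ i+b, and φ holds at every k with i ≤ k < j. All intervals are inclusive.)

Evaluate at each i in [0,8]:
  i=0: ✗ (no rhs in [0,1])
  i=1: ✗ (no rhs in [1,2])
  i=2: ✗ (lhs fails at k=2 before rhs at j=3)
  i=3: ✓ (rhs at j=3)
  i=4: ✓ (rhs at j=5; lhs holds on [4,4])
  i=5: ✓ (rhs at j=5)
  i=6: ✓ (rhs at j=7; lhs holds on [6,6])
  i=7: ✓ (rhs at j=7)
  i=8: ✓ (rhs at j=8)
Positions where it holds: {3, 4, 5, 6, 7, 8} → 6.

6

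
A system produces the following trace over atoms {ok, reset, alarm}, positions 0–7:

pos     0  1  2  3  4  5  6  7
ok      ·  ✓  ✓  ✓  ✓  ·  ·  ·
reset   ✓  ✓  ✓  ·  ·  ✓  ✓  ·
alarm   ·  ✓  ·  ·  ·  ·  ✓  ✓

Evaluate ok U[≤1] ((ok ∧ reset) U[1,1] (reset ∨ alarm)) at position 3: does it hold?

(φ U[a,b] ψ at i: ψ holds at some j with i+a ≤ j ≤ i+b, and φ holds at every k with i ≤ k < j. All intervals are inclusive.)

False

Need some j in [3,4] with ((ok ∧ reset) U[1,1] (reset ∨ alarm)), and ok at every k in [3,j-1].
  j=3: ((ok ∧ reset) U[1,1] (reset ∨ alarm)) — fails.
  j=4: ((ok ∧ reset) U[1,1] (reset ∨ alarm)) — fails.
No j in the window works → until fails.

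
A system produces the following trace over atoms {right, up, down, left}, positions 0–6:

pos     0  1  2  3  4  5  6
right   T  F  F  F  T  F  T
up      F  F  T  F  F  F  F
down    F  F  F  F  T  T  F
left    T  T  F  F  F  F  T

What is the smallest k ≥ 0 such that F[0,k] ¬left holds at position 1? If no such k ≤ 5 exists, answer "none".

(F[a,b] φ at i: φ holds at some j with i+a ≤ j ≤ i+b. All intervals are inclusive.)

Scan j = 1,2,… for ¬left:
  j=1: fails
  j=2: holds
First hit at j=2, so smallest k = 2-1 = 1.

1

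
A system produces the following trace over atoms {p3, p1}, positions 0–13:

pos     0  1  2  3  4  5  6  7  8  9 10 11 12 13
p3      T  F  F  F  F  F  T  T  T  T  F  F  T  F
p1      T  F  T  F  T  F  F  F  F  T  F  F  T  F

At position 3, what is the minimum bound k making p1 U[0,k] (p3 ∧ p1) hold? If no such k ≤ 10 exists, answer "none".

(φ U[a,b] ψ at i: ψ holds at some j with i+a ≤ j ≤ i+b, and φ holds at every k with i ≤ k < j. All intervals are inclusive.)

Need earliest j ≥ 3 with (p3 ∧ p1), and p1 at every k in [3,j-1].
  j=3: rhs fails.
  j=4: rhs fails.
  j=5: rhs fails.
  j=6: rhs fails.
  j=7: rhs fails.
  j=8: rhs fails.
  j=9: rhs holds but lhs fails at k=3.
  j=10: rhs fails.
  j=11: rhs fails.
  j=12: rhs holds but lhs fails at k=3.
  j=13: rhs fails.
No witness within the range → none.

none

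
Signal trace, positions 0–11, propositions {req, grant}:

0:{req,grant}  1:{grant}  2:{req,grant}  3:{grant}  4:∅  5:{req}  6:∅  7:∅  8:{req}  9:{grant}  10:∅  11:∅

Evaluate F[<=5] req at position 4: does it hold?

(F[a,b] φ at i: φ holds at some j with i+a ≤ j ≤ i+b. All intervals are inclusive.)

Check req at each j in [4,9]:
  j=4: false
  j=5: true
  j=6: false
  j=7: false
  j=8: true
  j=9: false
Found at j=5 → formula holds.

True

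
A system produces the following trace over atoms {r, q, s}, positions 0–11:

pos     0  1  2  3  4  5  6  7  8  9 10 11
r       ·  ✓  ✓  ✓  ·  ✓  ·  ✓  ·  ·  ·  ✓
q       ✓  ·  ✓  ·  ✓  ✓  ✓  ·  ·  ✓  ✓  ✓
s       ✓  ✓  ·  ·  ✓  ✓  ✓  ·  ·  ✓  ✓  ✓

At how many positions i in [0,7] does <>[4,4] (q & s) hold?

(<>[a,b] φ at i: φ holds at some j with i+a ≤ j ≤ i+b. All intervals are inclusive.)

6

Evaluate at each i in [0,7]:
  i=0: ✓ (witness j=4)
  i=1: ✓ (witness j=5)
  i=2: ✓ (witness j=6)
  i=3: ✗ (none in [7,7])
  i=4: ✗ (none in [8,8])
  i=5: ✓ (witness j=9)
  i=6: ✓ (witness j=10)
  i=7: ✓ (witness j=11)
Positions where it holds: {0, 1, 2, 5, 6, 7} → 6.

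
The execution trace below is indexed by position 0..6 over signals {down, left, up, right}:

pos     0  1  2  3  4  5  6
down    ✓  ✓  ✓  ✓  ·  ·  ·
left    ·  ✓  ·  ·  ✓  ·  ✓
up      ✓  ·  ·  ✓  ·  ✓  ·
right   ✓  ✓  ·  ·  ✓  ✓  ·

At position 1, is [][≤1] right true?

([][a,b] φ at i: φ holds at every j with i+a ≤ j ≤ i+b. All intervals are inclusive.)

Does not hold

Check right at every j in [1,2]:
  j=1: true
  j=2: false
Fails at j=2 → formula fails.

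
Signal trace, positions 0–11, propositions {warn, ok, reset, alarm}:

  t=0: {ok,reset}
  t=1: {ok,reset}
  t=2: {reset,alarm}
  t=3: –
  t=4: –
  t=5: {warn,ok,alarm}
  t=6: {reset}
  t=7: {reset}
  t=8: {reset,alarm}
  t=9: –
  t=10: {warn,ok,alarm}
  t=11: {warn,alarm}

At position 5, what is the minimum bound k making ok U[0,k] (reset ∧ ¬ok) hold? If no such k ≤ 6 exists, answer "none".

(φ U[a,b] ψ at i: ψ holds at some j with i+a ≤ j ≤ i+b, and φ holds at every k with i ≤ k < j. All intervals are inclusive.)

Need earliest j ≥ 5 with (reset ∧ ¬ok), and ok at every k in [5,j-1].
  j=5: rhs fails.
  j=6: rhs holds; lhs holds on [5,5]. k = 1.

1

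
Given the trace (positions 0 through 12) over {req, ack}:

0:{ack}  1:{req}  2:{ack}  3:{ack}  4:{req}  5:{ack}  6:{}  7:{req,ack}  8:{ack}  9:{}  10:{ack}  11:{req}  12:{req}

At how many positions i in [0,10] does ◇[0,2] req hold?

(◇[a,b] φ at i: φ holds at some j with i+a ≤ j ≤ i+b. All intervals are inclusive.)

Evaluate at each i in [0,10]:
  i=0: ✓ (witness j=1)
  i=1: ✓ (witness j=1)
  i=2: ✓ (witness j=4)
  i=3: ✓ (witness j=4)
  i=4: ✓ (witness j=4)
  i=5: ✓ (witness j=7)
  i=6: ✓ (witness j=7)
  i=7: ✓ (witness j=7)
  i=8: ✗ (none in [8,10])
  i=9: ✓ (witness j=11)
  i=10: ✓ (witness j=11)
Positions where it holds: {0, 1, 2, 3, 4, 5, 6, 7, 9, 10} → 10.

10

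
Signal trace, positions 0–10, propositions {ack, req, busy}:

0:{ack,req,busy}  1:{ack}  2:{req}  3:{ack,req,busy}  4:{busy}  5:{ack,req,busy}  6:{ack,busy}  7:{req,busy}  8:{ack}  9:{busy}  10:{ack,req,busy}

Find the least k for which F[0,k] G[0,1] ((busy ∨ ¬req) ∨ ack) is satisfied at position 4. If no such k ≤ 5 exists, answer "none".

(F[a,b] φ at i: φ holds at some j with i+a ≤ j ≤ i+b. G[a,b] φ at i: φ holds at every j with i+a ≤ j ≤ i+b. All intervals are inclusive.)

0

Scan j = 4,5,… for G[0,1] ((busy ∨ ¬req) ∨ ack):
  j=4: holds
First hit at j=4, so smallest k = 4-4 = 0.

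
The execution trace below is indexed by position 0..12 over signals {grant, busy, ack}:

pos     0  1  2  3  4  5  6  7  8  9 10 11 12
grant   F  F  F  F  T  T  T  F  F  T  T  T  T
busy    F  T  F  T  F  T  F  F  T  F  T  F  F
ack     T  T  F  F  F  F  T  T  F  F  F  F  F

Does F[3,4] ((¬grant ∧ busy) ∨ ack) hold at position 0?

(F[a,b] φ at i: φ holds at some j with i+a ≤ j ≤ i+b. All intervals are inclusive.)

Check ((¬grant ∧ busy) ∨ ack) at each j in [3,4]:
  j=3: true
  j=4: false
Found at j=3 → formula holds.

True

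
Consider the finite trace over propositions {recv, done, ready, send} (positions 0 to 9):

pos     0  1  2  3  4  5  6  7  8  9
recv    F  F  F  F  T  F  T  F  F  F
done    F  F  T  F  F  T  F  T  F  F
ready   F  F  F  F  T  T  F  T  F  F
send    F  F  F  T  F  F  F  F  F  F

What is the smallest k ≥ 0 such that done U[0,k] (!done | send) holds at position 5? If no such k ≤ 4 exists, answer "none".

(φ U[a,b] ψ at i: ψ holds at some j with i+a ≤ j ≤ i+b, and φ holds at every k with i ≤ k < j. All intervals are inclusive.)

Need earliest j ≥ 5 with (!done | send), and done at every k in [5,j-1].
  j=5: rhs fails.
  j=6: rhs holds; lhs holds on [5,5]. k = 1.

1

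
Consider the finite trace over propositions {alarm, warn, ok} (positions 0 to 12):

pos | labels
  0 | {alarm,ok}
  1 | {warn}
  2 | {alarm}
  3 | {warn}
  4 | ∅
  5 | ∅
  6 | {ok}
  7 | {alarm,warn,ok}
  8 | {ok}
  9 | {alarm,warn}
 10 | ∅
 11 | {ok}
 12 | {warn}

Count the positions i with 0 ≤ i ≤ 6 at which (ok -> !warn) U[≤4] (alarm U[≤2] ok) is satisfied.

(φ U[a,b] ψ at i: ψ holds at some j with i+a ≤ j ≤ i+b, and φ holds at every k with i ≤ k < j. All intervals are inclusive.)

Evaluate at each i in [0,6]:
  i=0: ✓ (rhs at j=0)
  i=1: ✗ (no rhs in [1,5])
  i=2: ✓ (rhs at j=6; lhs holds on [2,5])
  i=3: ✓ (rhs at j=6; lhs holds on [3,5])
  i=4: ✓ (rhs at j=6; lhs holds on [4,5])
  i=5: ✓ (rhs at j=6; lhs holds on [5,5])
  i=6: ✓ (rhs at j=6)
Positions where it holds: {0, 2, 3, 4, 5, 6} → 6.

6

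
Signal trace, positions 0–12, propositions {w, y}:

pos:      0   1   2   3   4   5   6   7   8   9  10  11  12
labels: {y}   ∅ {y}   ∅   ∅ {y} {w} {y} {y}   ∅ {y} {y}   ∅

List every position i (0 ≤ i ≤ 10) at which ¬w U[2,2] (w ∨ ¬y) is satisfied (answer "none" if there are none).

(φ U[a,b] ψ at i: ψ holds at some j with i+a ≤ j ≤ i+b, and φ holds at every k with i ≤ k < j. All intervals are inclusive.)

1, 2, 4, 7, 10

Evaluate at each i in [0,10]:
  i=0: ✗ (no rhs in [2,2])
  i=1: ✓ (rhs at j=3; lhs holds on [1,2])
  i=2: ✓ (rhs at j=4; lhs holds on [2,3])
  i=3: ✗ (no rhs in [5,5])
  i=4: ✓ (rhs at j=6; lhs holds on [4,5])
  i=5: ✗ (no rhs in [7,7])
  i=6: ✗ (no rhs in [8,8])
  i=7: ✓ (rhs at j=9; lhs holds on [7,8])
  i=8: ✗ (no rhs in [10,10])
  i=9: ✗ (no rhs in [11,11])
  i=10: ✓ (rhs at j=12; lhs holds on [10,11])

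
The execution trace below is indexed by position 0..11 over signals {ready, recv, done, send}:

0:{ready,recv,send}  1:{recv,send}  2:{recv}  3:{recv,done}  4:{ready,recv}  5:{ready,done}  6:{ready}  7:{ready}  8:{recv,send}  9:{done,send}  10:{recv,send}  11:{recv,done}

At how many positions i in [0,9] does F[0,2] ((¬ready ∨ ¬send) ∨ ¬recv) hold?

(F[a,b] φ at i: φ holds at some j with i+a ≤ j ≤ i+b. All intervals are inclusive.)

10

Evaluate at each i in [0,9]:
  i=0: ✓ (witness j=1)
  i=1: ✓ (witness j=1)
  i=2: ✓ (witness j=2)
  i=3: ✓ (witness j=3)
  i=4: ✓ (witness j=4)
  i=5: ✓ (witness j=5)
  i=6: ✓ (witness j=6)
  i=7: ✓ (witness j=7)
  i=8: ✓ (witness j=8)
  i=9: ✓ (witness j=9)
Positions where it holds: {0, 1, 2, 3, 4, 5, 6, 7, 8, 9} → 10.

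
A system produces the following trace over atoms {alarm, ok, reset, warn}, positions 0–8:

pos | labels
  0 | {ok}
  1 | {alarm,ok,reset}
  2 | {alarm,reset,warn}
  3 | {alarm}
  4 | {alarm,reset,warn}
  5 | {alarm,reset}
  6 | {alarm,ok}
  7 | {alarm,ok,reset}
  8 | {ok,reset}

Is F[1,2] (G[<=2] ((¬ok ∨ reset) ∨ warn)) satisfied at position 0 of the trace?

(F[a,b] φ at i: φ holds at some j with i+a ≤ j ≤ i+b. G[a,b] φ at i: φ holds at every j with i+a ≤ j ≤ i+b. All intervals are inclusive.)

Check G[<=2] ((¬ok ∨ reset) ∨ warn) at each j in [1,2]:
  j=1: holds on [1,3]
  j=2: holds on [2,4]
Found at j=1 → formula holds.

Yes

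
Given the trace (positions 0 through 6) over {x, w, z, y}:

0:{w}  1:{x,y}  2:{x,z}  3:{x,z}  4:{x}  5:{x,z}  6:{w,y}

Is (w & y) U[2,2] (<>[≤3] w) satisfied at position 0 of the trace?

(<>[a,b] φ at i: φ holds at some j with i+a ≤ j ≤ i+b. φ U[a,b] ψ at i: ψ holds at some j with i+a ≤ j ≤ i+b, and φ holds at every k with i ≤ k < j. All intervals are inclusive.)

Does not hold

Need some j in [2,2] with <>[≤3] w, and (w & y) at every k in [0,j-1].
  j=2: <>[≤3] w — fails (none in [2,5]).
No j in the window works → until fails.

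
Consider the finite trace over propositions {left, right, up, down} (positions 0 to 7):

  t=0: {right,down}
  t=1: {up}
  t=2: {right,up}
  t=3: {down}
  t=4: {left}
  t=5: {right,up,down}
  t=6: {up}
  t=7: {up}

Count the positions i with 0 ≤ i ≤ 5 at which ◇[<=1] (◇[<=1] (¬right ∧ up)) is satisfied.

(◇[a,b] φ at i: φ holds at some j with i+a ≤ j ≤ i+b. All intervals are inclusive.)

Evaluate at each i in [0,5]:
  i=0: ✓ (witness j=0)
  i=1: ✓ (witness j=1)
  i=2: ✗ (none in [2,3])
  i=3: ✗ (none in [3,4])
  i=4: ✓ (witness j=5)
  i=5: ✓ (witness j=5)
Positions where it holds: {0, 1, 4, 5} → 4.

4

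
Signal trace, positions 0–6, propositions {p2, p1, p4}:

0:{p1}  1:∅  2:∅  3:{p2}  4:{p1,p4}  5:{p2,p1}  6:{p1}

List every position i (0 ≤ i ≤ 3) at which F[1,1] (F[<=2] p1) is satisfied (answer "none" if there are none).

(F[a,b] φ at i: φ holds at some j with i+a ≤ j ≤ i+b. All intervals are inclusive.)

Evaluate at each i in [0,3]:
  i=0: ✗ (none in [1,1])
  i=1: ✓ (witness j=2)
  i=2: ✓ (witness j=3)
  i=3: ✓ (witness j=4)

1, 2, 3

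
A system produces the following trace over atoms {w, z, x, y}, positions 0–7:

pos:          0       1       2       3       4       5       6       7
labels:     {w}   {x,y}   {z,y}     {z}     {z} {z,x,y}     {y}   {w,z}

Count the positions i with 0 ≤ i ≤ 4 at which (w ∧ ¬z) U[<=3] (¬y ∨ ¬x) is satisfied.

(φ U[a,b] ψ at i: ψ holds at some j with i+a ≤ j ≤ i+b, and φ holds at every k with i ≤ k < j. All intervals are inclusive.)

Evaluate at each i in [0,4]:
  i=0: ✓ (rhs at j=0)
  i=1: ✗ (lhs fails at k=1 before rhs at j=2)
  i=2: ✓ (rhs at j=2)
  i=3: ✓ (rhs at j=3)
  i=4: ✓ (rhs at j=4)
Positions where it holds: {0, 2, 3, 4} → 4.

4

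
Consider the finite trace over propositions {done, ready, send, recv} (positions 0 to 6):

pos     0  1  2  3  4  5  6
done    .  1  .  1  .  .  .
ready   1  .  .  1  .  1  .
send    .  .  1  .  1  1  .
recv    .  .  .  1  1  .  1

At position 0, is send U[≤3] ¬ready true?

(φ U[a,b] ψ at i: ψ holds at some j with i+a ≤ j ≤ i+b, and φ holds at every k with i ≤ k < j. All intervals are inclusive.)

Need some j in [0,3] with ¬ready, and send at every k in [0,j-1].
  j=0: ¬ready false.
  j=1: ¬ready holds, but send fails at k=0 → not this j.
  j=2: ¬ready holds, but send fails at k=0 → not this j.
  j=3: ¬ready false.
No j in the window works → until fails.

No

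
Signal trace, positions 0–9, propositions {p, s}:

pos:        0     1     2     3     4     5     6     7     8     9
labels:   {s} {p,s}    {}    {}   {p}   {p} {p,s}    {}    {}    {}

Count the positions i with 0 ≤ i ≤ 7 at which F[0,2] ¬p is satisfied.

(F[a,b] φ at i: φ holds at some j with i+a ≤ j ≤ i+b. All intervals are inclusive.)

Evaluate at each i in [0,7]:
  i=0: ✓ (witness j=0)
  i=1: ✓ (witness j=2)
  i=2: ✓ (witness j=2)
  i=3: ✓ (witness j=3)
  i=4: ✗ (none in [4,6])
  i=5: ✓ (witness j=7)
  i=6: ✓ (witness j=7)
  i=7: ✓ (witness j=7)
Positions where it holds: {0, 1, 2, 3, 5, 6, 7} → 7.

7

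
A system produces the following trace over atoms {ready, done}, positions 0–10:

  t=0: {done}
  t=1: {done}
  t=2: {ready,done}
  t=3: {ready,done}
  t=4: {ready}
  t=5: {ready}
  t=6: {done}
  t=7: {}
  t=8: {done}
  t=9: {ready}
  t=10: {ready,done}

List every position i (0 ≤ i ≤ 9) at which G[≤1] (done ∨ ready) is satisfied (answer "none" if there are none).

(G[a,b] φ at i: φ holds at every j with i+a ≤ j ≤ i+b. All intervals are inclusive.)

Evaluate at each i in [0,9]:
  i=0: ✓ (all of [0,1])
  i=1: ✓ (all of [1,2])
  i=2: ✓ (all of [2,3])
  i=3: ✓ (all of [3,4])
  i=4: ✓ (all of [4,5])
  i=5: ✓ (all of [5,6])
  i=6: ✗ (fails at j=7)
  i=7: ✗ (fails at j=7)
  i=8: ✓ (all of [8,9])
  i=9: ✓ (all of [9,10])

0, 1, 2, 3, 4, 5, 8, 9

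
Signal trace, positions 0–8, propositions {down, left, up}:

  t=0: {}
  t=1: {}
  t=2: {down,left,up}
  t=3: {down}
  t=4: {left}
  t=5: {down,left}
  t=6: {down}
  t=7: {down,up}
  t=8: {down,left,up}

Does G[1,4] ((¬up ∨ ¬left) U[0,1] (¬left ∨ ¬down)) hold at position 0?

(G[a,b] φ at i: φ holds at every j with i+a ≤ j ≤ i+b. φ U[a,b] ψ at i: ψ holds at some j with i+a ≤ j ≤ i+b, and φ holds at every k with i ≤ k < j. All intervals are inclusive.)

No

Check ((¬up ∨ ¬left) U[0,1] (¬left ∨ ¬down)) at every j in [1,4]:
  j=1: holds
  j=2: fails
  j=3: holds
  j=4: holds
Fails at j=2 → formula fails.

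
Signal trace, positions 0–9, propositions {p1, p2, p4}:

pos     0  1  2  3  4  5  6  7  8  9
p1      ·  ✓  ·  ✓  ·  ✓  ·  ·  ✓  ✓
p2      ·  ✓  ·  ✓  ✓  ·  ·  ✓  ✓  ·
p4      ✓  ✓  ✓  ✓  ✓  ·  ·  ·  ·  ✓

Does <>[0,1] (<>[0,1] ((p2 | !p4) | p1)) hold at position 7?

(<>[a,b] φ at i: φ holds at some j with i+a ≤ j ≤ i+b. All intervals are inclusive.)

Check <>[0,1] ((p2 | !p4) | p1) at each j in [7,8]:
  j=7: holds (witness at 7)
  j=8: holds (witness at 8)
Found at j=7 → formula holds.

True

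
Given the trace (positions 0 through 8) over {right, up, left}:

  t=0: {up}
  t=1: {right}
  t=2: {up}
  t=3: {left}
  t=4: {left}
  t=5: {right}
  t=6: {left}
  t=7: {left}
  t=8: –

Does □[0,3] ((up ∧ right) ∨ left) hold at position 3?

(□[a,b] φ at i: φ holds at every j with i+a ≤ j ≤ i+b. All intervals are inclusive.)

Check ((up ∧ right) ∨ left) at every j in [3,6]:
  j=3: true
  j=4: true
  j=5: false
  j=6: true
Fails at j=5 → formula fails.

False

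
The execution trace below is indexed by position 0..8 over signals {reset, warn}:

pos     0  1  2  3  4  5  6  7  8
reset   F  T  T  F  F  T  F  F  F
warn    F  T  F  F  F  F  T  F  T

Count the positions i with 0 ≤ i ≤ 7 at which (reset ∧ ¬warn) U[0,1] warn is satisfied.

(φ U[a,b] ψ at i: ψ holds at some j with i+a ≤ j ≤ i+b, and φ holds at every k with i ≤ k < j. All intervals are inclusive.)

3

Evaluate at each i in [0,7]:
  i=0: ✗ (lhs fails at k=0 before rhs at j=1)
  i=1: ✓ (rhs at j=1)
  i=2: ✗ (no rhs in [2,3])
  i=3: ✗ (no rhs in [3,4])
  i=4: ✗ (no rhs in [4,5])
  i=5: ✓ (rhs at j=6; lhs holds on [5,5])
  i=6: ✓ (rhs at j=6)
  i=7: ✗ (lhs fails at k=7 before rhs at j=8)
Positions where it holds: {1, 5, 6} → 3.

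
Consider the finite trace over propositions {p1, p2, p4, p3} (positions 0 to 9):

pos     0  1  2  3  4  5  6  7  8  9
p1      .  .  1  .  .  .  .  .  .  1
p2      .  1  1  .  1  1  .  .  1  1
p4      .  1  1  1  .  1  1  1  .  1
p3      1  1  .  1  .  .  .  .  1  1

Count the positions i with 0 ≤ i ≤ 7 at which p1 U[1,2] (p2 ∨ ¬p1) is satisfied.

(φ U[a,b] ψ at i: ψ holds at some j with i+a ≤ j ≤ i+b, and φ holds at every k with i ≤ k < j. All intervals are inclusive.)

1

Evaluate at each i in [0,7]:
  i=0: ✗ (lhs fails at k=0 before rhs at j=1)
  i=1: ✗ (lhs fails at k=1 before rhs at j=2)
  i=2: ✓ (rhs at j=3; lhs holds on [2,2])
  i=3: ✗ (lhs fails at k=3 before rhs at j=4)
  i=4: ✗ (lhs fails at k=4 before rhs at j=5)
  i=5: ✗ (lhs fails at k=5 before rhs at j=6)
  i=6: ✗ (lhs fails at k=6 before rhs at j=7)
  i=7: ✗ (lhs fails at k=7 before rhs at j=8)
Positions where it holds: {2} → 1.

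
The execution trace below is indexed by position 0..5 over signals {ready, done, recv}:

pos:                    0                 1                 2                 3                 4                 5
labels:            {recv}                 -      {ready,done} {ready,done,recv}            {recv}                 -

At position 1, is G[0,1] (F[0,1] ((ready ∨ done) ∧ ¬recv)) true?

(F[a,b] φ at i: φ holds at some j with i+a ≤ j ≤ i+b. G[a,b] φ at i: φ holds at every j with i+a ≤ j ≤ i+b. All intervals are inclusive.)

Check F[0,1] ((ready ∨ done) ∧ ¬recv) at every j in [1,2]:
  j=1: holds (witness at 2)
  j=2: holds (witness at 2)
All positions satisfy it → formula holds.

Holds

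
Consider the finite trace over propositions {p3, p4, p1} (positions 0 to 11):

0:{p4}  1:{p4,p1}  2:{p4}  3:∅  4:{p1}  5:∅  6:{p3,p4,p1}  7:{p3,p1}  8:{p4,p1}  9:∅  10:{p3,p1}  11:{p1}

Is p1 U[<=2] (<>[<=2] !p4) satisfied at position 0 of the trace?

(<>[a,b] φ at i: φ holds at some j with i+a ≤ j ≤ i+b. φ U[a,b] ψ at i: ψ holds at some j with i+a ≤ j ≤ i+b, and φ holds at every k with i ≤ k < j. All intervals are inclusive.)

No

Need some j in [0,2] with <>[<=2] !p4, and p1 at every k in [0,j-1].
  j=0: <>[<=2] !p4 — fails (none in [0,2]).
  j=1: <>[<=2] !p4 holds, but p1 fails at k=0 → not this j.
  j=2: <>[<=2] !p4 holds, but p1 fails at k=0 → not this j.
No j in the window works → until fails.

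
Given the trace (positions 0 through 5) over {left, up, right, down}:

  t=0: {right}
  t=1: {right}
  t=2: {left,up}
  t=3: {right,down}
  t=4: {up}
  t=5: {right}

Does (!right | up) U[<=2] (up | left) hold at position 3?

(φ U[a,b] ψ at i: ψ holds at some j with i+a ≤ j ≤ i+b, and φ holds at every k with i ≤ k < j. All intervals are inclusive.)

Need some j in [3,5] with (up | left), and (!right | up) at every k in [3,j-1].
  j=3: (up | left) false.
  j=4: (up | left) holds, but (!right | up) fails at k=3 → not this j.
  j=5: (up | left) false.
No j in the window works → until fails.

No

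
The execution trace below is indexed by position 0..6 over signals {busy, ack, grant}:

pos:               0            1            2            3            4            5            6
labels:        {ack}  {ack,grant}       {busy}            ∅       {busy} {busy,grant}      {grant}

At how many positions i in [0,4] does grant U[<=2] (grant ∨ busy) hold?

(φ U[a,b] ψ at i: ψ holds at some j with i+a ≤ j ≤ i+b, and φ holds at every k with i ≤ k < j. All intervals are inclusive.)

3

Evaluate at each i in [0,4]:
  i=0: ✗ (lhs fails at k=0 before rhs at j=1)
  i=1: ✓ (rhs at j=1)
  i=2: ✓ (rhs at j=2)
  i=3: ✗ (lhs fails at k=3 before rhs at j=4)
  i=4: ✓ (rhs at j=4)
Positions where it holds: {1, 2, 4} → 3.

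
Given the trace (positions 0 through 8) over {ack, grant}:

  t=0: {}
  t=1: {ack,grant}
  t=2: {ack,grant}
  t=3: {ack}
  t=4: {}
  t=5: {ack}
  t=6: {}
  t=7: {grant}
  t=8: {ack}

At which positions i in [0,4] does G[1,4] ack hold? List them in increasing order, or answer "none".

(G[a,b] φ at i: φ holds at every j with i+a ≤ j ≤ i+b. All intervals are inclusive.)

none

Evaluate at each i in [0,4]:
  i=0: ✗ (fails at j=4)
  i=1: ✗ (fails at j=4)
  i=2: ✗ (fails at j=4)
  i=3: ✗ (fails at j=4)
  i=4: ✗ (fails at j=6)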